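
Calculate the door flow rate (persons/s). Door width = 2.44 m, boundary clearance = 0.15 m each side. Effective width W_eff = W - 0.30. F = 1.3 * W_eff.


W_eff = 2.44 - 0.30 = 2.14 m
F = 1.3 * 2.14 = 2.782 persons/s

2.782 persons/s


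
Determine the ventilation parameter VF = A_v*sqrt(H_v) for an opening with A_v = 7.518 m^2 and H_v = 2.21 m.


sqrt(H_v) = 1.4866
VF = 7.518 * 1.4866 = 11.176 m^(5/2)

11.176 m^(5/2)


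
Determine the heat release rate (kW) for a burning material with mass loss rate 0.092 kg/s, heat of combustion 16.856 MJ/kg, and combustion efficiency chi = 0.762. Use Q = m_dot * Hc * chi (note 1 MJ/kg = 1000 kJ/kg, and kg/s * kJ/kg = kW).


Hc = 16.856 MJ/kg = 16.856 * 1000 kJ/kg = 16856 kJ/kg
Q = 0.092 kg/s * 16856 kJ/kg * 0.762 = 1181.7 kW

1181.7 kW


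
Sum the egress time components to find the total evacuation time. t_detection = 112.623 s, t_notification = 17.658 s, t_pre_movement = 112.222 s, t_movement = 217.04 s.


Total = 112.623 + 17.658 + 112.222 + 217.04 = 459.543 s

459.543 s


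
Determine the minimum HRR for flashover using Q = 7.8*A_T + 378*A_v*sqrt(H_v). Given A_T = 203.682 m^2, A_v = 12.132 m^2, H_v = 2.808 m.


7.8*A_T = 1588.7
sqrt(H_v) = 1.6757
378*A_v*sqrt(H_v) = 7684.6
Q = 1588.7 + 7684.6 = 9273.3 kW

9273.3 kW


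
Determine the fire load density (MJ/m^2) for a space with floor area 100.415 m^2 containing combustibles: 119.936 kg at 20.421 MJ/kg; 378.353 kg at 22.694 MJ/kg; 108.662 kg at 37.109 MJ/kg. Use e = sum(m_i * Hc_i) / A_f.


Total energy = 119.936*20.421 + 378.353*22.694 + 108.662*37.109
= 2449.213 + 8586.343 + 4032.338
= 15067.89 MJ
e = 15067.89 / 100.415 = 150.06 MJ/m^2

150.06 MJ/m^2


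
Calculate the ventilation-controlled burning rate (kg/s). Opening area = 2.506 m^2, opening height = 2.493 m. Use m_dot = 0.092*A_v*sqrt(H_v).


sqrt(H_v) = 1.5789
m_dot = 0.092 * 2.506 * 1.5789 = 0.36402 kg/s

0.36402 kg/s


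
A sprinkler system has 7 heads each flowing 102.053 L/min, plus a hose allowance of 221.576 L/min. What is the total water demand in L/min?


Sprinkler demand = 7 * 102.053 = 714.371 L/min
Total = 714.371 + 221.576 = 935.947 L/min

935.947 L/min


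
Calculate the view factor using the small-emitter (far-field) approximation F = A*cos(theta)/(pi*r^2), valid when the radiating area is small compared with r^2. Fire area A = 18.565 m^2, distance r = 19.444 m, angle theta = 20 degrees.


cos(20 deg) = 0.93969
pi*r^2 = 1187.7
F = 18.565 * 0.93969 / 1187.7 = 0.014688

0.014688


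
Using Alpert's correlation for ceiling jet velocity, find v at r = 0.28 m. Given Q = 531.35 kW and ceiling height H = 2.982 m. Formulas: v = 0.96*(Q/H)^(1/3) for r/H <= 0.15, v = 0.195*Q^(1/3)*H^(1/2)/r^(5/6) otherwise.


r/H = 0.28 / 2.982 = 0.093897
r/H <= 0.15, so v = 0.96*(Q/H)^(1/3)
Q/H = 178.19
(Q/H)^(1/3) = 5.6272
v = 0.96 * 5.6272 = 5.4021 m/s

5.4021 m/s


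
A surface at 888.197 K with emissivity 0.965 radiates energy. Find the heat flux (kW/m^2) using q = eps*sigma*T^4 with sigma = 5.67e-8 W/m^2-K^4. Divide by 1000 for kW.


T^4 = 6.2235e+11
q = 0.965 * 5.67e-8 * 6.2235e+11 / 1000 = 34.052 kW/m^2

34.052 kW/m^2


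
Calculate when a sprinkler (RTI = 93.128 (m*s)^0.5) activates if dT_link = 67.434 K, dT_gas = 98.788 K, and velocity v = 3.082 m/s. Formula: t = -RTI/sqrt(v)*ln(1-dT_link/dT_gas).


dT_link/dT_gas = 0.68261
ln(1 - 0.68261) = -1.1476
t = -93.128 / sqrt(3.082) * -1.1476 = 60.879 s

60.879 s


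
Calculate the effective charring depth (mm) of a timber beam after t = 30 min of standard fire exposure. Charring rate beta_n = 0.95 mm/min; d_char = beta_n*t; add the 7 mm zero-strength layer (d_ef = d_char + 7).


d_char = 0.95 * 30 = 28.5 mm
d_ef = 28.5 + 1.0*7 = 35.5 mm

35.5 mm


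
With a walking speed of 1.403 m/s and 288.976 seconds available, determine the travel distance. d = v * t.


d = 1.403 * 288.976 = 405.43 m

405.43 m


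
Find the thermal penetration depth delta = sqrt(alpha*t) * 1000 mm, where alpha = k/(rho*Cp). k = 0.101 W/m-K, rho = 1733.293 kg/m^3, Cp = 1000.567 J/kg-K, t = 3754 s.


alpha = 0.101 / (1733.293 * 1000.567) = 5.8238e-08 m^2/s
alpha * t = 0.00021862
delta = sqrt(0.00021862) * 1000 = 14.786 mm

14.786 mm


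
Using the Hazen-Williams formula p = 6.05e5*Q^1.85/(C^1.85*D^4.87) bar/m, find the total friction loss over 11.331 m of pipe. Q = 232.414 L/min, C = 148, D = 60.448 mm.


Q^1.85 = 23855
C^1.85 = 10351
D^4.87 = 4.7351e+08
p/m = 0.0029446 bar/m
p_total = 0.0029446 * 11.331 = 0.033365 bar

0.033365 bar


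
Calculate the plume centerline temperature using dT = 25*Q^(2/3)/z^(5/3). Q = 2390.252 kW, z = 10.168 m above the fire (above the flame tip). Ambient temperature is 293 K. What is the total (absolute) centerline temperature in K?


Q^(2/3) = 178.77
z^(5/3) = 47.723
dT = 25 * 178.77 / 47.723 = 93.650 K
T = 293 + 93.650 = 386.65 K

386.65 K


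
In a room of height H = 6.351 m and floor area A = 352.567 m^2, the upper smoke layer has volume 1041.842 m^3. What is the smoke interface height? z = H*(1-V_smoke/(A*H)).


V/(A*H) = 0.46528
1 - 0.46528 = 0.53472
z = 6.351 * 0.53472 = 3.3960 m

3.3960 m


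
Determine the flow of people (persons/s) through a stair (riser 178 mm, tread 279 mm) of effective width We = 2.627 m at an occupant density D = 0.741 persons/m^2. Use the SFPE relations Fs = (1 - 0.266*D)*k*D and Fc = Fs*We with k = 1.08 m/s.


1 - 0.266*D = 1 - 0.266*0.741 = 0.80289
Fs = 0.80289 * 1.08 * 0.741 = 0.64254 persons/(s*m)
Fc = 0.64254 * 2.627 = 1.6880 persons/s

1.6880 persons/s


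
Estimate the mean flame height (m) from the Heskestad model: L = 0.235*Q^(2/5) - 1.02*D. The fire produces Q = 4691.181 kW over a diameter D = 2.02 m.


Q^(2/5) = 29.411
0.235 * Q^(2/5) = 6.9116
1.02 * D = 2.0604
L = 4.8512 m

4.8512 m


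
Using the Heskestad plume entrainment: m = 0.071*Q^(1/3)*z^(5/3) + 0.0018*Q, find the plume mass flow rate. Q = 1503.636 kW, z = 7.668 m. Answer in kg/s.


Q^(1/3) = 11.456
z^(5/3) = 29.817
First term = 0.071 * 11.456 * 29.817 = 24.254
Second term = 0.0018 * 1503.636 = 2.7065
m = 26.960 kg/s

26.960 kg/s


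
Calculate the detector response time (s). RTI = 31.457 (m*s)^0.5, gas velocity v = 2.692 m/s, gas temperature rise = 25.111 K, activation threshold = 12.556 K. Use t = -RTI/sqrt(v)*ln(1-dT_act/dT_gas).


dT_act/dT_gas = 0.50002
ln(1 - 0.50002) = -0.69319
t = -31.457 / sqrt(2.692) * -0.69319 = 13.290 s

13.290 s


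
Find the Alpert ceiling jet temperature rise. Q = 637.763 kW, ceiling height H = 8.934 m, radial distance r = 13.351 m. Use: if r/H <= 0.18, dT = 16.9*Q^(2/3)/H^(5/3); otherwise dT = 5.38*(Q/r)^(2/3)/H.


r/H = 13.351 / 8.934 = 1.4944
r/H > 0.18, so dT = 5.38*(Q/r)^(2/3)/H
Q/r = 47.769
(Q/r)^(2/3) = 13.165
dT = 5.38 * 13.165 / 8.934 = 7.9281 K

7.9281 K


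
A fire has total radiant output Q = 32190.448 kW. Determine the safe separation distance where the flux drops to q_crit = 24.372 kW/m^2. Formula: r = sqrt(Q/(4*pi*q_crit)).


4*pi*q_crit = 306.27
Q/(4*pi*q_crit) = 105.11
r = sqrt(105.11) = 10.252 m

10.252 m


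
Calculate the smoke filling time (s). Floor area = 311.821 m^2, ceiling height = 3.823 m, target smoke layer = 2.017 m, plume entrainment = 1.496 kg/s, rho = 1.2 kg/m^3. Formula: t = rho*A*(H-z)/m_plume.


H - z = 1.806 m
t = 1.2 * 311.821 * 1.806 / 1.496 = 451.72 s

451.72 s


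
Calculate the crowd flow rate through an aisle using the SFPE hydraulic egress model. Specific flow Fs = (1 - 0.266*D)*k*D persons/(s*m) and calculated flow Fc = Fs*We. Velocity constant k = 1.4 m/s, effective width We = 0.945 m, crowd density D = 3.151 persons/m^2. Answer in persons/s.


1 - 0.266*D = 1 - 0.266*3.151 = 0.16183
Fs = 0.16183 * 1.4 * 3.151 = 0.71391 persons/(s*m)
Fc = 0.71391 * 0.945 = 0.67465 persons/s

0.67465 persons/s


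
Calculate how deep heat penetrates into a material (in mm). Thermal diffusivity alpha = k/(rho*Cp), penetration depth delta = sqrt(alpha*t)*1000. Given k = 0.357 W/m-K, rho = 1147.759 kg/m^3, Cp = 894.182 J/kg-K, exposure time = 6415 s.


alpha = 0.357 / (1147.759 * 894.182) = 3.4785e-07 m^2/s
alpha * t = 0.0022315
delta = sqrt(0.0022315) * 1000 = 47.238 mm

47.238 mm


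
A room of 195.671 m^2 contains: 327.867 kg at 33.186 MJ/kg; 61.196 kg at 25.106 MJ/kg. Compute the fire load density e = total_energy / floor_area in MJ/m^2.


Total energy = 327.867*33.186 + 61.196*25.106
= 10880.59 + 1536.387
= 12416.98 MJ
e = 12416.98 / 195.671 = 63.458 MJ/m^2

63.458 MJ/m^2


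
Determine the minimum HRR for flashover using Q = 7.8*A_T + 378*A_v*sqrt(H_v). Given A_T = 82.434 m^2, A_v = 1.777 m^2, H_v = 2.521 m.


7.8*A_T = 642.99
sqrt(H_v) = 1.5878
378*A_v*sqrt(H_v) = 1066.5
Q = 642.99 + 1066.5 = 1709.5 kW

1709.5 kW


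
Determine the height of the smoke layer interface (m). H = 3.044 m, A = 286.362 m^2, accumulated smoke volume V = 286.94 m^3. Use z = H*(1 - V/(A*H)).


V/(A*H) = 0.32918
1 - 0.32918 = 0.67082
z = 3.044 * 0.67082 = 2.0420 m

2.0420 m


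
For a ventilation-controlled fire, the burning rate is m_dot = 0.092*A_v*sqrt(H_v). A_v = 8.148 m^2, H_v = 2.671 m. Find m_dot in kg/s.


sqrt(H_v) = 1.6343
m_dot = 0.092 * 8.148 * 1.6343 = 1.2251 kg/s

1.2251 kg/s


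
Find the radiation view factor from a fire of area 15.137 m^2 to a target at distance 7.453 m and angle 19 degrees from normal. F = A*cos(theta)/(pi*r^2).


cos(19 deg) = 0.94552
pi*r^2 = 174.51
F = 15.137 * 0.94552 / 174.51 = 0.082016

0.082016


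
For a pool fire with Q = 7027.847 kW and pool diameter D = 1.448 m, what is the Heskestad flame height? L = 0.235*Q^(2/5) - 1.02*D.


Q^(2/5) = 34.572
0.235 * Q^(2/5) = 8.1245
1.02 * D = 1.4770
L = 6.6475 m

6.6475 m


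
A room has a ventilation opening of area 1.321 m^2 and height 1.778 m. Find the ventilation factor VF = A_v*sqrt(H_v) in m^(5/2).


sqrt(H_v) = 1.3334
VF = 1.321 * 1.3334 = 1.7614 m^(5/2)

1.7614 m^(5/2)


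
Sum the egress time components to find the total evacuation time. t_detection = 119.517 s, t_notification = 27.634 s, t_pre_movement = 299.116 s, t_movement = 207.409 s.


Total = 119.517 + 27.634 + 299.116 + 207.409 = 653.676 s

653.676 s


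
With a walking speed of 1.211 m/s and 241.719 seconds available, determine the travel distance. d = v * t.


d = 1.211 * 241.719 = 292.72 m

292.72 m


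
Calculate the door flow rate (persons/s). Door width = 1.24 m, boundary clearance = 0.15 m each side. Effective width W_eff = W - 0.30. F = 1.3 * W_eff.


W_eff = 1.24 - 0.30 = 0.94 m
F = 1.3 * 0.94 = 1.222 persons/s

1.222 persons/s


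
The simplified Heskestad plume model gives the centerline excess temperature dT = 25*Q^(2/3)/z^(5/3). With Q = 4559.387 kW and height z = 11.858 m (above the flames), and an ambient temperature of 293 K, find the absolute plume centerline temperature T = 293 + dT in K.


Q^(2/3) = 274.96
z^(5/3) = 61.662
dT = 25 * 274.96 / 61.662 = 111.48 K
T = 293 + 111.48 = 404.48 K

404.48 K


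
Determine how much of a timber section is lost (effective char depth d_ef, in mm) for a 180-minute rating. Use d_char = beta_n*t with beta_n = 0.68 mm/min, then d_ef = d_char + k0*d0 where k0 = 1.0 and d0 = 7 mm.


d_char = 0.68 * 180 = 122.4 mm
d_ef = 122.4 + 1.0*7 = 129.4 mm

129.4 mm


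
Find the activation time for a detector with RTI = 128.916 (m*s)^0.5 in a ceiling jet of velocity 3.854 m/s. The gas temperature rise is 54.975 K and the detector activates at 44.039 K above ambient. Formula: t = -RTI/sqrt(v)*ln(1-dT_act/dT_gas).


dT_act/dT_gas = 0.80107
ln(1 - 0.80107) = -1.6148
t = -128.916 / sqrt(3.854) * -1.6148 = 106.04 s

106.04 s


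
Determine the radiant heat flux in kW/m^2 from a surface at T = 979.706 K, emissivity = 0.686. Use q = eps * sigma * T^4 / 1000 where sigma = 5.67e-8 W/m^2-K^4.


T^4 = 9.2126e+11
q = 0.686 * 5.67e-8 * 9.2126e+11 / 1000 = 35.834 kW/m^2

35.834 kW/m^2


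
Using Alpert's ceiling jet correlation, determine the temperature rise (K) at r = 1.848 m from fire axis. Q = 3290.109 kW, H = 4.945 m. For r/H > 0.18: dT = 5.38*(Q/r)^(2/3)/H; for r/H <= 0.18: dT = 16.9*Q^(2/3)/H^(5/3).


r/H = 1.848 / 4.945 = 0.37371
r/H > 0.18, so dT = 5.38*(Q/r)^(2/3)/H
Q/r = 1780.4
(Q/r)^(2/3) = 146.89
dT = 5.38 * 146.89 / 4.945 = 159.82 K

159.82 K


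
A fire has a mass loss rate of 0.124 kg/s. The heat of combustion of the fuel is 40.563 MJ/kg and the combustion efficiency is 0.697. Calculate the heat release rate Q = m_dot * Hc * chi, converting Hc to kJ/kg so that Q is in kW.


Hc = 40.563 MJ/kg = 40.563 * 1000 kJ/kg = 40563 kJ/kg
Q = 0.124 kg/s * 40563 kJ/kg * 0.697 = 3505.8 kW

3505.8 kW


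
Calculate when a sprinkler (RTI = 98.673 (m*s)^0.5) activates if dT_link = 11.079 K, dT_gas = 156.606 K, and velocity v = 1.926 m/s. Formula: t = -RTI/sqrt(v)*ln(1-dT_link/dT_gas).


dT_link/dT_gas = 0.070744
ln(1 - 0.070744) = -0.073371
t = -98.673 / sqrt(1.926) * -0.073371 = 5.2167 s

5.2167 s


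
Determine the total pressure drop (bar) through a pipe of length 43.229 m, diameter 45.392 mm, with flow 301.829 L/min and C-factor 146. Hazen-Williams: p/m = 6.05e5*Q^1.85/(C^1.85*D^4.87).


Q^1.85 = 38686
C^1.85 = 10094
D^4.87 = 1.1735e+08
p/m = 0.019759 bar/m
p_total = 0.019759 * 43.229 = 0.85417 bar

0.85417 bar


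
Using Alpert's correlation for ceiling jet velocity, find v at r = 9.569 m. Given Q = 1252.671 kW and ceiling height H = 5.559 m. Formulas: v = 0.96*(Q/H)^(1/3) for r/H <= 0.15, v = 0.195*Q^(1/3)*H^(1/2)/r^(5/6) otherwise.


r/H = 9.569 / 5.559 = 1.7214
r/H > 0.15, so v = 0.195*Q^(1/3)*H^(1/2)/r^(5/6)
Q^(1/3) = 10.780
H^(1/2) = 2.3578
r^(5/6) = 6.5673
v = 0.195 * 10.780 * 2.3578 / 6.5673 = 0.75467 m/s

0.75467 m/s


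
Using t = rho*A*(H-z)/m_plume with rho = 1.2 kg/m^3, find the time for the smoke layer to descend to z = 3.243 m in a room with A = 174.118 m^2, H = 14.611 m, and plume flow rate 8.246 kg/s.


H - z = 11.368 m
t = 1.2 * 174.118 * 11.368 / 8.246 = 288.05 s

288.05 s


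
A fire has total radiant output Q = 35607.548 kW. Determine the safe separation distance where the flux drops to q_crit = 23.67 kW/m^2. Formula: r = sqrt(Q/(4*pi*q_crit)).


4*pi*q_crit = 297.45
Q/(4*pi*q_crit) = 119.71
r = sqrt(119.71) = 10.941 m

10.941 m


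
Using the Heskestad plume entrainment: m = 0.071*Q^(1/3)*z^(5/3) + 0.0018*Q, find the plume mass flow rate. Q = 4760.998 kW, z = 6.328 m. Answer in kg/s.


Q^(1/3) = 16.823
z^(5/3) = 21.649
First term = 0.071 * 16.823 * 21.649 = 25.858
Second term = 0.0018 * 4760.998 = 8.5698
m = 34.428 kg/s

34.428 kg/s


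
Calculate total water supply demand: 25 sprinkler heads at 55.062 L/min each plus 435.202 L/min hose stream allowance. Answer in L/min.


Sprinkler demand = 25 * 55.062 = 1376.55 L/min
Total = 1376.55 + 435.202 = 1811.752 L/min

1811.752 L/min


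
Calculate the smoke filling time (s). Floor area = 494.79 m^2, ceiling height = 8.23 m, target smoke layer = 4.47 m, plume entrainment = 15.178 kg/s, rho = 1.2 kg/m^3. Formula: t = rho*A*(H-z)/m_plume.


H - z = 3.76 m
t = 1.2 * 494.79 * 3.76 / 15.178 = 147.09 s

147.09 s


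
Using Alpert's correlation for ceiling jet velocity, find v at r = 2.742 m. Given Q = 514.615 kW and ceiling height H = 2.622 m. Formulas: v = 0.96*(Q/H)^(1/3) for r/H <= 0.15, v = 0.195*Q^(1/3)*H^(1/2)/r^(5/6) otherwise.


r/H = 2.742 / 2.622 = 1.0458
r/H > 0.15, so v = 0.195*Q^(1/3)*H^(1/2)/r^(5/6)
Q^(1/3) = 8.0136
H^(1/2) = 1.6193
r^(5/6) = 2.3177
v = 0.195 * 8.0136 * 1.6193 / 2.3177 = 1.0917 m/s

1.0917 m/s


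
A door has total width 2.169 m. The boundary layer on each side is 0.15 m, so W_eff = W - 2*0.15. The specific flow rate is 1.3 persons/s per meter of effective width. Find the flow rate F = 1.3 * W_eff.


W_eff = 2.169 - 0.30 = 1.869 m
F = 1.3 * 1.869 = 2.4297 persons/s

2.4297 persons/s


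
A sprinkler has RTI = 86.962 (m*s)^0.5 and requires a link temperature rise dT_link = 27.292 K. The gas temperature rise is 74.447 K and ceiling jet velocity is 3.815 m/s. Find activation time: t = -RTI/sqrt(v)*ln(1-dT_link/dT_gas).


dT_link/dT_gas = 0.36660
ln(1 - 0.36660) = -0.45665
t = -86.962 / sqrt(3.815) * -0.45665 = 20.331 s

20.331 s


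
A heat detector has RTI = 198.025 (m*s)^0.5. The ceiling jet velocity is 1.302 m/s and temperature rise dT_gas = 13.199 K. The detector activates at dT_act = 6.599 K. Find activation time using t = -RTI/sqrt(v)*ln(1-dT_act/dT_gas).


dT_act/dT_gas = 0.49996
ln(1 - 0.49996) = -0.69307
t = -198.025 / sqrt(1.302) * -0.69307 = 120.28 s

120.28 s


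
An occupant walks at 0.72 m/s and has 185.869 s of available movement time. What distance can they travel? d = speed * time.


d = 0.72 * 185.869 = 133.83 m

133.83 m


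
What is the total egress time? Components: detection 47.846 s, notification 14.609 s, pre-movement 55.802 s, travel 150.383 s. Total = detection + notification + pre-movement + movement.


Total = 47.846 + 14.609 + 55.802 + 150.383 = 268.64 s

268.64 s


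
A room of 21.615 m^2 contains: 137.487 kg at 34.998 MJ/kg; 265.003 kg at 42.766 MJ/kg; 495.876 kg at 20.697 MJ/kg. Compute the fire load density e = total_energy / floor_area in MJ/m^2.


Total energy = 137.487*34.998 + 265.003*42.766 + 495.876*20.697
= 4811.770 + 11333.12 + 10263.15
= 26408.03 MJ
e = 26408.03 / 21.615 = 1221.7 MJ/m^2

1221.7 MJ/m^2


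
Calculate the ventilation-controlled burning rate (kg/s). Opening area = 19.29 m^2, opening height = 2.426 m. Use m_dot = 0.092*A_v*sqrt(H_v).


sqrt(H_v) = 1.5576
m_dot = 0.092 * 19.29 * 1.5576 = 2.7642 kg/s

2.7642 kg/s


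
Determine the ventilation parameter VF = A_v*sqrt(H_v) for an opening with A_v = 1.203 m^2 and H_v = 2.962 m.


sqrt(H_v) = 1.7210
VF = 1.203 * 1.7210 = 2.0704 m^(5/2)

2.0704 m^(5/2)


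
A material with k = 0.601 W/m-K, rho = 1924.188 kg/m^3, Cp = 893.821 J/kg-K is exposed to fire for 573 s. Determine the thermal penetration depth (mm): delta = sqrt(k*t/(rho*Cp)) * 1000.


alpha = 0.601 / (1924.188 * 893.821) = 3.4944e-07 m^2/s
alpha * t = 0.00020023
delta = sqrt(0.00020023) * 1000 = 14.150 mm

14.150 mm


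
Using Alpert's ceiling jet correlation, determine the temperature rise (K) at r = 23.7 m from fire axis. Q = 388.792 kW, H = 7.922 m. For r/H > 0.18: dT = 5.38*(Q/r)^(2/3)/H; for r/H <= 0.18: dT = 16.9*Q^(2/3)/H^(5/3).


r/H = 23.7 / 7.922 = 2.9917
r/H > 0.18, so dT = 5.38*(Q/r)^(2/3)/H
Q/r = 16.405
(Q/r)^(2/3) = 6.4562
dT = 5.38 * 6.4562 / 7.922 = 4.3846 K

4.3846 K


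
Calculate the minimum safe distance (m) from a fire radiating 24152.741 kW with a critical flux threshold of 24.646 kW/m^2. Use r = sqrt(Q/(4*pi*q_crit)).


4*pi*q_crit = 309.71
Q/(4*pi*q_crit) = 77.985
r = sqrt(77.985) = 8.8309 m

8.8309 m


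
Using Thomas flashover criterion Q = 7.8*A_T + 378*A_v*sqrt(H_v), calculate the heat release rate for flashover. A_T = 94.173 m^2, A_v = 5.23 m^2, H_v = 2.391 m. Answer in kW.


7.8*A_T = 734.55
sqrt(H_v) = 1.5463
378*A_v*sqrt(H_v) = 3056.9
Q = 734.55 + 3056.9 = 3791.5 kW

3791.5 kW


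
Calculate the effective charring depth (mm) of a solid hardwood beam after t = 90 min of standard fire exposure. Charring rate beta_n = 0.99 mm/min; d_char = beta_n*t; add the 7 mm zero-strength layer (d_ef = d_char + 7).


d_char = 0.99 * 90 = 89.1 mm
d_ef = 89.1 + 1.0*7 = 96.1 mm

96.1 mm


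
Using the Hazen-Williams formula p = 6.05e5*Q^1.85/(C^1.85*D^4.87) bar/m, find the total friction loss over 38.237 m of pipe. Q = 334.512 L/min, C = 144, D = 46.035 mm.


Q^1.85 = 46791
C^1.85 = 9839.4
D^4.87 = 1.2567e+08
p/m = 0.022893 bar/m
p_total = 0.022893 * 38.237 = 0.87537 bar

0.87537 bar


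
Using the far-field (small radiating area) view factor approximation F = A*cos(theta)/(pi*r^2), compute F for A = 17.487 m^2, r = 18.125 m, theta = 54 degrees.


cos(54 deg) = 0.58779
pi*r^2 = 1032.1
F = 17.487 * 0.58779 / 1032.1 = 0.0099593

0.0099593


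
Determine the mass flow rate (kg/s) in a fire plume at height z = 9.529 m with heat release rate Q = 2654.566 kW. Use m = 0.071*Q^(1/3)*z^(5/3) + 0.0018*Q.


Q^(1/3) = 13.846
z^(5/3) = 42.830
First term = 0.071 * 13.846 * 42.830 = 42.105
Second term = 0.0018 * 2654.566 = 4.7782
m = 46.883 kg/s

46.883 kg/s


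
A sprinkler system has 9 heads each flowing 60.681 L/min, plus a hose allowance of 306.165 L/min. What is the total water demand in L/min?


Sprinkler demand = 9 * 60.681 = 546.129 L/min
Total = 546.129 + 306.165 = 852.294 L/min

852.294 L/min


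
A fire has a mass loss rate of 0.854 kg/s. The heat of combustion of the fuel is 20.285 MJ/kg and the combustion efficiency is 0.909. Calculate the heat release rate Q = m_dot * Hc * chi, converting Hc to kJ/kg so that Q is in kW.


Hc = 20.285 MJ/kg = 20.285 * 1000 kJ/kg = 20285 kJ/kg
Q = 0.854 kg/s * 20285 kJ/kg * 0.909 = 15747 kW

15747 kW


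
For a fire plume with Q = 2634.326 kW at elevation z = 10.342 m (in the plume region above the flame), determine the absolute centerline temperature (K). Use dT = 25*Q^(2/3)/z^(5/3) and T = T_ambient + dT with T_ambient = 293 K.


Q^(2/3) = 190.74
z^(5/3) = 49.092
dT = 25 * 190.74 / 49.092 = 97.136 K
T = 293 + 97.136 = 390.14 K

390.14 K


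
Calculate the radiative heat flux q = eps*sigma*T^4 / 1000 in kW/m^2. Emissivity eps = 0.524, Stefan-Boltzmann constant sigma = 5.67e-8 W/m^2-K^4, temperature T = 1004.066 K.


T^4 = 1.0164e+12
q = 0.524 * 5.67e-8 * 1.0164e+12 / 1000 = 30.197 kW/m^2

30.197 kW/m^2


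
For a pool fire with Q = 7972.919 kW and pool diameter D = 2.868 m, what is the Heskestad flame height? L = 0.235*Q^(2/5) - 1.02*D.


Q^(2/5) = 36.362
0.235 * Q^(2/5) = 8.5451
1.02 * D = 2.9254
L = 5.6197 m

5.6197 m


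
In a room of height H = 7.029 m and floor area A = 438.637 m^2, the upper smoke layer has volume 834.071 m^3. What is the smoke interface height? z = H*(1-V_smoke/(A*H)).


V/(A*H) = 0.27052
1 - 0.27052 = 0.72948
z = 7.029 * 0.72948 = 5.1275 m

5.1275 m


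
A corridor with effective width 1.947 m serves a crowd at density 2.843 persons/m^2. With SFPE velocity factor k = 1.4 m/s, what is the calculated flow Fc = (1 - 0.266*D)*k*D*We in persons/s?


1 - 0.266*D = 1 - 0.266*2.843 = 0.24376
Fs = 0.24376 * 1.4 * 2.843 = 0.97022 persons/(s*m)
Fc = 0.97022 * 1.947 = 1.8890 persons/s

1.8890 persons/s


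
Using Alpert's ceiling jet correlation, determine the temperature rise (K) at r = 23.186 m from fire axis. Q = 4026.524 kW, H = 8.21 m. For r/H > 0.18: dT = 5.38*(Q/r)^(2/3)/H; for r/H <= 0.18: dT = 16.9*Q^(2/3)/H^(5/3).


r/H = 23.186 / 8.21 = 2.8241
r/H > 0.18, so dT = 5.38*(Q/r)^(2/3)/H
Q/r = 173.66
(Q/r)^(2/3) = 31.127
dT = 5.38 * 31.127 / 8.21 = 20.397 K

20.397 K


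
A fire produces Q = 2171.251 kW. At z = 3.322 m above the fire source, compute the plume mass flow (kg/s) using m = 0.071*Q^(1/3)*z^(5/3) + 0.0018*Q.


Q^(1/3) = 12.949
z^(5/3) = 7.3960
First term = 0.071 * 12.949 * 7.3960 = 6.7998
Second term = 0.0018 * 2171.251 = 3.9083
m = 10.708 kg/s

10.708 kg/s


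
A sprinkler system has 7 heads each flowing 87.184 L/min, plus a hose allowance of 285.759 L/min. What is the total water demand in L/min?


Sprinkler demand = 7 * 87.184 = 610.288 L/min
Total = 610.288 + 285.759 = 896.047 L/min

896.047 L/min


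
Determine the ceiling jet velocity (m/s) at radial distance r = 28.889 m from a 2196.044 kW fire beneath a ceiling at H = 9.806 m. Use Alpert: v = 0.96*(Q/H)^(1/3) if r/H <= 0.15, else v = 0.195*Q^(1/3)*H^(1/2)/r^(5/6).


r/H = 28.889 / 9.806 = 2.9461
r/H > 0.15, so v = 0.195*Q^(1/3)*H^(1/2)/r^(5/6)
Q^(1/3) = 12.998
H^(1/2) = 3.1315
r^(5/6) = 16.492
v = 0.195 * 12.998 * 3.1315 / 16.492 = 0.48126 m/s

0.48126 m/s


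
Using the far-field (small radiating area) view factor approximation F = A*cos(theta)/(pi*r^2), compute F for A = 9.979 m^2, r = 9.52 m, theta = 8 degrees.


cos(8 deg) = 0.99027
pi*r^2 = 284.72
F = 9.979 * 0.99027 / 284.72 = 0.034707

0.034707


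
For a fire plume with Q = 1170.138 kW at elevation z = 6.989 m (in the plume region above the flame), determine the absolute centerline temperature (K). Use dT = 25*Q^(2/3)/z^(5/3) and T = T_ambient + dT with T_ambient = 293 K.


Q^(2/3) = 111.04
z^(5/3) = 25.548
dT = 25 * 111.04 / 25.548 = 108.66 K
T = 293 + 108.66 = 401.66 K

401.66 K


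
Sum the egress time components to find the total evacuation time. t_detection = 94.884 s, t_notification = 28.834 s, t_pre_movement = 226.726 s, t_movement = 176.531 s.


Total = 94.884 + 28.834 + 226.726 + 176.531 = 526.975 s

526.975 s


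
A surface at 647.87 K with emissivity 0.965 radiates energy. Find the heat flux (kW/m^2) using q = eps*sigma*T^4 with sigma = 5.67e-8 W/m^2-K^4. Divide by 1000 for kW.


T^4 = 1.7618e+11
q = 0.965 * 5.67e-8 * 1.7618e+11 / 1000 = 9.6397 kW/m^2

9.6397 kW/m^2


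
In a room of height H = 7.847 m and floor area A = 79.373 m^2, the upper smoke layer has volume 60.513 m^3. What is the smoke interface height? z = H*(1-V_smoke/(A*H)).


V/(A*H) = 0.097157
1 - 0.097157 = 0.90284
z = 7.847 * 0.90284 = 7.0846 m

7.0846 m


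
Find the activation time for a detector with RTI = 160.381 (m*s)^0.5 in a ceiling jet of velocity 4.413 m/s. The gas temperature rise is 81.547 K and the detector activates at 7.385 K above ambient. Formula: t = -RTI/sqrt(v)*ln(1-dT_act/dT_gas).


dT_act/dT_gas = 0.090561
ln(1 - 0.090561) = -0.094928
t = -160.381 / sqrt(4.413) * -0.094928 = 7.2473 s

7.2473 s


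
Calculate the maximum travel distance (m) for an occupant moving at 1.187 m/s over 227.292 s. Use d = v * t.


d = 1.187 * 227.292 = 269.80 m

269.80 m


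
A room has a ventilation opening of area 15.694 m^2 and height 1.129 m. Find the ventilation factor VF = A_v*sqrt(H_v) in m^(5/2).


sqrt(H_v) = 1.0625
VF = 15.694 * 1.0625 = 16.676 m^(5/2)

16.676 m^(5/2)


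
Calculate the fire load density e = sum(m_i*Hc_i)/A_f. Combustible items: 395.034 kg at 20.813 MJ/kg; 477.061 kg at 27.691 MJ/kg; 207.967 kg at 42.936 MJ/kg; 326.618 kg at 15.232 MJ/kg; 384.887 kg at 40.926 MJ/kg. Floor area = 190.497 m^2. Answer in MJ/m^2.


Total energy = 395.034*20.813 + 477.061*27.691 + 207.967*42.936 + 326.618*15.232 + 384.887*40.926
= 8221.843 + 13210.30 + 8929.271 + 4975.045 + 15751.89
= 51088.34 MJ
e = 51088.34 / 190.497 = 268.18 MJ/m^2

268.18 MJ/m^2


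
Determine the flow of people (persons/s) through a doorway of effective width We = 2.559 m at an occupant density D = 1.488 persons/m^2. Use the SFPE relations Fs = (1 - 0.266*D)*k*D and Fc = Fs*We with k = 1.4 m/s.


1 - 0.266*D = 1 - 0.266*1.488 = 0.60419
Fs = 0.60419 * 1.4 * 1.488 = 1.2587 persons/(s*m)
Fc = 1.2587 * 2.559 = 3.2209 persons/s

3.2209 persons/s


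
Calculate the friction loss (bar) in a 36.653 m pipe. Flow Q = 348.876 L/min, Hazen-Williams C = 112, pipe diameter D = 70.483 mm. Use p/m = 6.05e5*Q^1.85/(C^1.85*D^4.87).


Q^1.85 = 50576
C^1.85 = 6180.9
D^4.87 = 1.0004e+09
p/m = 0.0049485 bar/m
p_total = 0.0049485 * 36.653 = 0.18138 bar

0.18138 bar


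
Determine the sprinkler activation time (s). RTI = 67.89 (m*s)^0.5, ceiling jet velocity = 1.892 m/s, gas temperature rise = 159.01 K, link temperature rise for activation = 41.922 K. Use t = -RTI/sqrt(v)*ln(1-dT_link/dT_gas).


dT_link/dT_gas = 0.26364
ln(1 - 0.26364) = -0.30604
t = -67.89 / sqrt(1.892) * -0.30604 = 15.105 s

15.105 s


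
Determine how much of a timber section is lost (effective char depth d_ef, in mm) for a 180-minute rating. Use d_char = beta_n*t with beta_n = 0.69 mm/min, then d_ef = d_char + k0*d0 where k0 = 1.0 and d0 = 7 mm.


d_char = 0.69 * 180 = 124.2 mm
d_ef = 124.2 + 1.0*7 = 131.2 mm

131.2 mm


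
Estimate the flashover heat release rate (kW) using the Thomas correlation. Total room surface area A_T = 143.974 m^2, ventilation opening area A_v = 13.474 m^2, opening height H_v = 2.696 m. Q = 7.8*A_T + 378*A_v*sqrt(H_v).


7.8*A_T = 1123.0
sqrt(H_v) = 1.6420
378*A_v*sqrt(H_v) = 8362.7
Q = 1123.0 + 8362.7 = 9485.7 kW

9485.7 kW


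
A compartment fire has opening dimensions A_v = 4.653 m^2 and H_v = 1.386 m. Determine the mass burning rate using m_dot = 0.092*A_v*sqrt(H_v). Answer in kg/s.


sqrt(H_v) = 1.1773
m_dot = 0.092 * 4.653 * 1.1773 = 0.50397 kg/s

0.50397 kg/s


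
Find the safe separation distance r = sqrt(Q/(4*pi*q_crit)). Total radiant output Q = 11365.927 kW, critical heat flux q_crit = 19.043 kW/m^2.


4*pi*q_crit = 239.30
Q/(4*pi*q_crit) = 47.496
r = sqrt(47.496) = 6.8918 m

6.8918 m


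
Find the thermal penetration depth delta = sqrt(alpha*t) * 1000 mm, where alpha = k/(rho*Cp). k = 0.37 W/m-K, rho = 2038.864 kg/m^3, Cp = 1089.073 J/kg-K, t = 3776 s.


alpha = 0.37 / (2038.864 * 1089.073) = 1.6663e-07 m^2/s
alpha * t = 0.00062920
delta = sqrt(0.00062920) * 1000 = 25.084 mm

25.084 mm


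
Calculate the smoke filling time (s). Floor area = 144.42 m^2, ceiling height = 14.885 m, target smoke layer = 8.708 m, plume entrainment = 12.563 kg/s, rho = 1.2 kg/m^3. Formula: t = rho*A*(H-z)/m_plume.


H - z = 6.177 m
t = 1.2 * 144.42 * 6.177 / 12.563 = 85.210 s

85.210 s


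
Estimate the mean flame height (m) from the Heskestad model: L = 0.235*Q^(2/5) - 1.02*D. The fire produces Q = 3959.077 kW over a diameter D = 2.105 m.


Q^(2/5) = 27.481
0.235 * Q^(2/5) = 6.4581
1.02 * D = 2.1471
L = 4.3110 m

4.3110 m


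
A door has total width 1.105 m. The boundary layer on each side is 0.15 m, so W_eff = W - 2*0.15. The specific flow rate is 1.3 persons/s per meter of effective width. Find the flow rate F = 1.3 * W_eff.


W_eff = 1.105 - 0.30 = 0.805 m
F = 1.3 * 0.805 = 1.0465 persons/s

1.0465 persons/s


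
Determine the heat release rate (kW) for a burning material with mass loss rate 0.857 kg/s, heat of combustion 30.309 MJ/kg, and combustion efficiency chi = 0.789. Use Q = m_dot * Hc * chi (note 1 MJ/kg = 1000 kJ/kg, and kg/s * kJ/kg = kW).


Hc = 30.309 MJ/kg = 30.309 * 1000 kJ/kg = 30309 kJ/kg
Q = 0.857 kg/s * 30309 kJ/kg * 0.789 = 20494 kW

20494 kW


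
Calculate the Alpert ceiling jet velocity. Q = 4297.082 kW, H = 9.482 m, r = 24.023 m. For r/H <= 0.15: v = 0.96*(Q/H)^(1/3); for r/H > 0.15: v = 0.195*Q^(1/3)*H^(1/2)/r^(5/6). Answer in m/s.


r/H = 24.023 / 9.482 = 2.5335
r/H > 0.15, so v = 0.195*Q^(1/3)*H^(1/2)/r^(5/6)
Q^(1/3) = 16.258
H^(1/2) = 3.0793
r^(5/6) = 14.142
v = 0.195 * 16.258 * 3.0793 / 14.142 = 0.69027 m/s

0.69027 m/s


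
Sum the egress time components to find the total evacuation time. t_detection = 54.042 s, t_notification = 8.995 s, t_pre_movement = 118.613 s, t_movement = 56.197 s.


Total = 54.042 + 8.995 + 118.613 + 56.197 = 237.847 s

237.847 s


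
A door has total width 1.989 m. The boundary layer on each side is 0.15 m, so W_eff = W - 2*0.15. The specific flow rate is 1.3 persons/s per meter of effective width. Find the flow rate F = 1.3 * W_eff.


W_eff = 1.989 - 0.30 = 1.689 m
F = 1.3 * 1.689 = 2.1957 persons/s

2.1957 persons/s


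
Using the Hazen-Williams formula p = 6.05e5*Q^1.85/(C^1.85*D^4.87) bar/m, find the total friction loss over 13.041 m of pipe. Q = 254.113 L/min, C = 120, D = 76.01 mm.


Q^1.85 = 28138
C^1.85 = 7022.4
D^4.87 = 1.4449e+09
p/m = 0.0016778 bar/m
p_total = 0.0016778 * 13.041 = 0.021880 bar

0.021880 bar


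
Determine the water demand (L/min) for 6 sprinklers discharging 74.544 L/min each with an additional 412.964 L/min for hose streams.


Sprinkler demand = 6 * 74.544 = 447.264 L/min
Total = 447.264 + 412.964 = 860.228 L/min

860.228 L/min


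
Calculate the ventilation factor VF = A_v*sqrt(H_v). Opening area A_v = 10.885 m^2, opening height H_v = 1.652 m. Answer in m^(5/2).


sqrt(H_v) = 1.2853
VF = 10.885 * 1.2853 = 13.991 m^(5/2)

13.991 m^(5/2)


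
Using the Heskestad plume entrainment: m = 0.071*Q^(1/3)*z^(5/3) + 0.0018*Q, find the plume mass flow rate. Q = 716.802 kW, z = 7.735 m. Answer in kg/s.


Q^(1/3) = 8.9495
z^(5/3) = 30.253
First term = 0.071 * 8.9495 * 30.253 = 19.223
Second term = 0.0018 * 716.802 = 1.2902
m = 20.513 kg/s

20.513 kg/s


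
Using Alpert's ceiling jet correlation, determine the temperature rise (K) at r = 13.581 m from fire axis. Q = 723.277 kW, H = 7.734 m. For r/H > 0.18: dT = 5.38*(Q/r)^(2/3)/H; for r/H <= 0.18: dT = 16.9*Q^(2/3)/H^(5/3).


r/H = 13.581 / 7.734 = 1.7560
r/H > 0.18, so dT = 5.38*(Q/r)^(2/3)/H
Q/r = 53.257
(Q/r)^(2/3) = 14.155
dT = 5.38 * 14.155 / 7.734 = 9.8468 K

9.8468 K


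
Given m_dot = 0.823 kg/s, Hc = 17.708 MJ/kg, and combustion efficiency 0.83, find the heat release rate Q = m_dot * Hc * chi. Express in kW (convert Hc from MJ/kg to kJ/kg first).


Hc = 17.708 MJ/kg = 17.708 * 1000 kJ/kg = 17708 kJ/kg
Q = 0.823 kg/s * 17708 kJ/kg * 0.83 = 12096 kW

12096 kW


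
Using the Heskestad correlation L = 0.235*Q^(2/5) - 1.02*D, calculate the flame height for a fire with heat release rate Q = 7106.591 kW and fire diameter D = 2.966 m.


Q^(2/5) = 34.727
0.235 * Q^(2/5) = 8.1608
1.02 * D = 3.0253
L = 5.1355 m

5.1355 m


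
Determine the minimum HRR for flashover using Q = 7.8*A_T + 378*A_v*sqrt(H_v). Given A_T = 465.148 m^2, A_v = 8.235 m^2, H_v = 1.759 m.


7.8*A_T = 3628.2
sqrt(H_v) = 1.3263
378*A_v*sqrt(H_v) = 4128.5
Q = 3628.2 + 4128.5 = 7756.6 kW

7756.6 kW


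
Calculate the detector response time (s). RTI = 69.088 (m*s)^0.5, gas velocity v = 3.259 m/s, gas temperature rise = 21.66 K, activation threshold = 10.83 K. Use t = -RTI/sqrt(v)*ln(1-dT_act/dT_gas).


dT_act/dT_gas = 0.5
ln(1 - 0.5) = -0.69315
t = -69.088 / sqrt(3.259) * -0.69315 = 26.527 s

26.527 s


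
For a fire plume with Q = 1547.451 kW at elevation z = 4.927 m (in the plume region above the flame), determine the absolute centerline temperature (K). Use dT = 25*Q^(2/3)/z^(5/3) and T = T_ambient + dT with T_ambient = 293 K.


Q^(2/3) = 133.79
z^(5/3) = 14.266
dT = 25 * 133.79 / 14.266 = 234.45 K
T = 293 + 234.45 = 527.45 K

527.45 K


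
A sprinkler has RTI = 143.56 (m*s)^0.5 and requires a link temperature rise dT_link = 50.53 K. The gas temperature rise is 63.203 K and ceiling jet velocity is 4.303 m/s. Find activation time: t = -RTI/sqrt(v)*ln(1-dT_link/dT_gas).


dT_link/dT_gas = 0.79949
ln(1 - 0.79949) = -1.6069
t = -143.56 / sqrt(4.303) * -1.6069 = 111.21 s

111.21 s


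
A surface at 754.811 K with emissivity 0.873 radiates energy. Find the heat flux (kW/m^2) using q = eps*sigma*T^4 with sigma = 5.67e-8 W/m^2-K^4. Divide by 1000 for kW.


T^4 = 3.2460e+11
q = 0.873 * 5.67e-8 * 3.2460e+11 / 1000 = 16.068 kW/m^2

16.068 kW/m^2


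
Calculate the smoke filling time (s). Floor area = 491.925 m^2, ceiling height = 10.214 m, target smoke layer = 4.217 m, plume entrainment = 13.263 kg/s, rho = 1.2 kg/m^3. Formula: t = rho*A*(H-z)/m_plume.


H - z = 5.997 m
t = 1.2 * 491.925 * 5.997 / 13.263 = 266.91 s

266.91 s


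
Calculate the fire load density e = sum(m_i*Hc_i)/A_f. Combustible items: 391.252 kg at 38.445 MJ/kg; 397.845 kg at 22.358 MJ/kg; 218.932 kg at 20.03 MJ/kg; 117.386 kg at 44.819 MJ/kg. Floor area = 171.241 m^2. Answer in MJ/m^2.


Total energy = 391.252*38.445 + 397.845*22.358 + 218.932*20.03 + 117.386*44.819
= 15041.68 + 8895.019 + 4385.208 + 5261.123
= 33583.03 MJ
e = 33583.03 / 171.241 = 196.12 MJ/m^2

196.12 MJ/m^2


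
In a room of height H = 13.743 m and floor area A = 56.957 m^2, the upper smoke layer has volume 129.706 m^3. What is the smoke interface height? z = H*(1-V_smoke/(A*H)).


V/(A*H) = 0.16570
1 - 0.16570 = 0.83430
z = 13.743 * 0.83430 = 11.466 m

11.466 m


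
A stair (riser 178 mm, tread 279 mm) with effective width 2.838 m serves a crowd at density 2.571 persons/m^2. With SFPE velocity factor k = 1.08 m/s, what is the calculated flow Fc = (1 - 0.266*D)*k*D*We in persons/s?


1 - 0.266*D = 1 - 0.266*2.571 = 0.31611
Fs = 0.31611 * 1.08 * 2.571 = 0.87775 persons/(s*m)
Fc = 0.87775 * 2.838 = 2.4910 persons/s

2.4910 persons/s


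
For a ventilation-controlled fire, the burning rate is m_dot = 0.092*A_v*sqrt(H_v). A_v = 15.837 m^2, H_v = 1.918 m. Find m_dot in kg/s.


sqrt(H_v) = 1.3849
m_dot = 0.092 * 15.837 * 1.3849 = 2.0178 kg/s

2.0178 kg/s


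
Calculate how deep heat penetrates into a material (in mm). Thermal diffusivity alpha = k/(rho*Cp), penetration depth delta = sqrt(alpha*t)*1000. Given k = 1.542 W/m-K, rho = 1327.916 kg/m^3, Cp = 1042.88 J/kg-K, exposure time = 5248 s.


alpha = 1.542 / (1327.916 * 1042.88) = 1.1135e-06 m^2/s
alpha * t = 0.0058435
delta = sqrt(0.0058435) * 1000 = 76.443 mm

76.443 mm


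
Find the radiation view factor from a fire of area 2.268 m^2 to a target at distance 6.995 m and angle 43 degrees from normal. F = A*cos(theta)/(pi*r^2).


cos(43 deg) = 0.73135
pi*r^2 = 153.72
F = 2.268 * 0.73135 / 153.72 = 0.010791

0.010791


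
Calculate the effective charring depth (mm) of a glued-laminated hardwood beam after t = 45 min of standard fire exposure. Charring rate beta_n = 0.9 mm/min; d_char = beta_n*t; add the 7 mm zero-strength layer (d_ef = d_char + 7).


d_char = 0.9 * 45 = 40.5 mm
d_ef = 40.5 + 1.0*7 = 47.5 mm

47.5 mm


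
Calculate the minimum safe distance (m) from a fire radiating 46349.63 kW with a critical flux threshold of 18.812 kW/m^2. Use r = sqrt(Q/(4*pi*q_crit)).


4*pi*q_crit = 236.40
Q/(4*pi*q_crit) = 196.07
r = sqrt(196.07) = 14.002 m

14.002 m


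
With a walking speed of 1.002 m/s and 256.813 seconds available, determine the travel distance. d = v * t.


d = 1.002 * 256.813 = 257.33 m

257.33 m


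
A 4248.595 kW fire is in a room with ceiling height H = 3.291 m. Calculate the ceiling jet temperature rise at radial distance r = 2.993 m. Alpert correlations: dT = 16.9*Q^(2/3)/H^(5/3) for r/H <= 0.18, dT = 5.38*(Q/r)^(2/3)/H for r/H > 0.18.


r/H = 2.993 / 3.291 = 0.90945
r/H > 0.18, so dT = 5.38*(Q/r)^(2/3)/H
Q/r = 1419.5
(Q/r)^(2/3) = 126.31
dT = 5.38 * 126.31 / 3.291 = 206.48 K

206.48 K


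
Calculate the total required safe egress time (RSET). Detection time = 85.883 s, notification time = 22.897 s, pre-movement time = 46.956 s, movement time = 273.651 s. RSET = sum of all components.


Total = 85.883 + 22.897 + 46.956 + 273.651 = 429.387 s

429.387 s


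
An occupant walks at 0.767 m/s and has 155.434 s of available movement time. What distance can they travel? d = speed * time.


d = 0.767 * 155.434 = 119.22 m

119.22 m


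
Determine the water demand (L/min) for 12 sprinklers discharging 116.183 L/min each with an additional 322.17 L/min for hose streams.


Sprinkler demand = 12 * 116.183 = 1394.196 L/min
Total = 1394.196 + 322.17 = 1716.366 L/min

1716.366 L/min


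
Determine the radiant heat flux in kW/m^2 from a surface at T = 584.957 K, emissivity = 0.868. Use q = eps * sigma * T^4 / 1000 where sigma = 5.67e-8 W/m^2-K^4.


T^4 = 1.1708e+11
q = 0.868 * 5.67e-8 * 1.1708e+11 / 1000 = 5.7623 kW/m^2

5.7623 kW/m^2


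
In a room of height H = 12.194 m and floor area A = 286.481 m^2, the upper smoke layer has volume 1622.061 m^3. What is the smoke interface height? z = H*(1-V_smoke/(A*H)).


V/(A*H) = 0.46433
1 - 0.46433 = 0.53567
z = 12.194 * 0.53567 = 6.5320 m

6.5320 m


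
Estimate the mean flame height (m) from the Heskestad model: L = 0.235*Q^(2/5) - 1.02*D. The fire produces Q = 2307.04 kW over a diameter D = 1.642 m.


Q^(2/5) = 22.142
0.235 * Q^(2/5) = 5.2034
1.02 * D = 1.6748
L = 3.5286 m

3.5286 m


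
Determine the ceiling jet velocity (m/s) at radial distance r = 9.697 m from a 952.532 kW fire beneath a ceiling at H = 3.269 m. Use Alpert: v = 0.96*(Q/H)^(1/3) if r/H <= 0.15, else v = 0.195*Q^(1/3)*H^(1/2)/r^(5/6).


r/H = 9.697 / 3.269 = 2.9664
r/H > 0.15, so v = 0.195*Q^(1/3)*H^(1/2)/r^(5/6)
Q^(1/3) = 9.8392
H^(1/2) = 1.8080
r^(5/6) = 6.6405
v = 0.195 * 9.8392 * 1.8080 / 6.6405 = 0.52240 m/s

0.52240 m/s


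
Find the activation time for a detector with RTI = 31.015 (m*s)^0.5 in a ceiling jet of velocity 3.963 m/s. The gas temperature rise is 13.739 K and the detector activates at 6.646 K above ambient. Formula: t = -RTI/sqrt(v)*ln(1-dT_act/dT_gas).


dT_act/dT_gas = 0.48373
ln(1 - 0.48373) = -0.66113
t = -31.015 / sqrt(3.963) * -0.66113 = 10.300 s

10.300 s
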